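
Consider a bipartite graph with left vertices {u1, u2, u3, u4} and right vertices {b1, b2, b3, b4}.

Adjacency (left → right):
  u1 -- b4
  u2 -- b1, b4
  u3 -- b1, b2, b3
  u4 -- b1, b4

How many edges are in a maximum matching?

3

A valid assignment of size 3: u1-b4, u2-b1, u3-b3.
The set {u1, u2, u4} has only 2 neighbours ({b1, b4}), so by Hall's theorem at most 3 of the 4 left vertices can be matched.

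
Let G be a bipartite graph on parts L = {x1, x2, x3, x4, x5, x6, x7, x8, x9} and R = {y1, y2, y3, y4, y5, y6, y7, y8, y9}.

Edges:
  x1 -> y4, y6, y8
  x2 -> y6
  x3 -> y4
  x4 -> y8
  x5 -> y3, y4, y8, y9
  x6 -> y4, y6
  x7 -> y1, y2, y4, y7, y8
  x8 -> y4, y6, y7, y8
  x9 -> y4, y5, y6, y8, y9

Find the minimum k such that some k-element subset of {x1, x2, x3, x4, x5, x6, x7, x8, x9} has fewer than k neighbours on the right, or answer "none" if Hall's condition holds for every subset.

Take S = {x2, x3, x6}. Its neighbourhood is {y4, y6}, so |N(S)| = 2 < |S| = 3.
Every subset of size less than 3 has at least as many neighbours as members, so 3 is the minimum.

3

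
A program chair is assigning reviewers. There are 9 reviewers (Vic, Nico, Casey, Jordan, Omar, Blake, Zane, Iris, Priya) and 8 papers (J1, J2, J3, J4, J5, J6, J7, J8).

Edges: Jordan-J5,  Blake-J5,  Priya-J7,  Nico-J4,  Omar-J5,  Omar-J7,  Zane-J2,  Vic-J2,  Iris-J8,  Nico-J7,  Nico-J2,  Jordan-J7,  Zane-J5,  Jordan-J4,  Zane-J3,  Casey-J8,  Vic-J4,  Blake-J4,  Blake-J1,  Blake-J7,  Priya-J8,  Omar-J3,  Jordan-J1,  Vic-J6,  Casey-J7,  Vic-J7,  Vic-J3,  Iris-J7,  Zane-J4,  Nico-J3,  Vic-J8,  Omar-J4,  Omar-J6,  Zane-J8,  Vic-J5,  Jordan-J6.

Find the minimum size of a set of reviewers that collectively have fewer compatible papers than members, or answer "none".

Take S = {Casey, Iris, Priya}. Its neighbourhood is {J7, J8}, so |N(S)| = 2 < |S| = 3.
Every subset of size less than 3 has at least as many neighbours as members, so 3 is the minimum.

3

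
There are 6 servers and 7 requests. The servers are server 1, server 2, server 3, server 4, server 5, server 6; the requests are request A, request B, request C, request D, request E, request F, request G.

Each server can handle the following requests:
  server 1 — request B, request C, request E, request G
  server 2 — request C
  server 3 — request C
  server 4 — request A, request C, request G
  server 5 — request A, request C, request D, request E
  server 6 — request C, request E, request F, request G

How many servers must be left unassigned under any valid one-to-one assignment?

1

For example, pair server 1-request G, server 2-request C, server 4-request A, server 5-request E, server 6-request F.
The set {server 2, server 3} has only 1 neighbour ({request C}), so by Hall's theorem at most 5 of the 6 servers can be matched.
That matches 5 of the 6, leaving 1 unmatched; no matching can do better.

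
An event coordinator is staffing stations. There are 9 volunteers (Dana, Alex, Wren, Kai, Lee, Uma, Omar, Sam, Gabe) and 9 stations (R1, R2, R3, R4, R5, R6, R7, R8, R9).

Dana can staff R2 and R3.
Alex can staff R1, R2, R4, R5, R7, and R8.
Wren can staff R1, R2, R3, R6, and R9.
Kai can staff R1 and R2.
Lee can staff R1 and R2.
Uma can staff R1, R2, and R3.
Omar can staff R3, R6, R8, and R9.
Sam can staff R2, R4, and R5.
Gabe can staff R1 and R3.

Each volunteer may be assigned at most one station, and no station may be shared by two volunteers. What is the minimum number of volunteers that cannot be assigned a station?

2

One maximum matching: Dana→R3, Alex→R5, Wren→R9, Kai→R1, Lee→R2, Omar→R8, Sam→R4.
The set {Dana, Kai, Lee, Uma, Gabe} has only 3 neighbours ({R1, R2, R3}), so by Hall's theorem at most 7 of the 9 volunteers can be matched.
That matches 7 of the 9, leaving 2 unmatched; no matching can do better.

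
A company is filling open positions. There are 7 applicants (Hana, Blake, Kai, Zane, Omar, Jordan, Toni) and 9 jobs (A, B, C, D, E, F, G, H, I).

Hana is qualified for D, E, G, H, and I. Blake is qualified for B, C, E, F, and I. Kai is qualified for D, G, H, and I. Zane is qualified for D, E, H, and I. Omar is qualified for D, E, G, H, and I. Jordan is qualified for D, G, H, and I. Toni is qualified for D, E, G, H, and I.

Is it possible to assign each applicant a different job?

The set {Hana, Kai, Zane, Omar, Jordan, Toni} has only 5 neighbours ({D, E, G, H, I}), so by Hall's theorem at most 6 of the 7 applicants can be matched.
Hence no matching covers every applicant.

No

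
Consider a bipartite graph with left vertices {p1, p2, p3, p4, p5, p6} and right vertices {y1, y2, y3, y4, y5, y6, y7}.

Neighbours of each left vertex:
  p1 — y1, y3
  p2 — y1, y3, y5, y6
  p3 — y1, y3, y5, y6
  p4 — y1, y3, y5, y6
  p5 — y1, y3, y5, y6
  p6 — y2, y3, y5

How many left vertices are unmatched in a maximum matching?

A valid assignment of size 5: p1-y1, p2-y5, p3-y6, p4-y3, p6-y2.
The set {p1, p2, p3, p4, p5} has only 4 neighbours ({y1, y3, y5, y6}), so by Hall's theorem at most 5 of the 6 left vertices can be matched.
That matches 5 of the 6, leaving 1 unmatched; no matching can do better.

1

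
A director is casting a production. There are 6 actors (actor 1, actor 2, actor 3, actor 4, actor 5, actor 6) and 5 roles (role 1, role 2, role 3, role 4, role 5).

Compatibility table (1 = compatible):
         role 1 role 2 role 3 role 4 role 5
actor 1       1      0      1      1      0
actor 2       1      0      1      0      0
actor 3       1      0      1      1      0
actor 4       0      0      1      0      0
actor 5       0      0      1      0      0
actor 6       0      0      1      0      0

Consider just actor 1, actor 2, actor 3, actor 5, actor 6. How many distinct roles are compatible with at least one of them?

The union of neighbours of {actor 1, actor 2, actor 3, actor 5, actor 6} is {role 1, role 3, role 4}, which has 3 elements.
Since |N(S)| = 3 < |S| = 5, Hall's condition fails for this subset.

3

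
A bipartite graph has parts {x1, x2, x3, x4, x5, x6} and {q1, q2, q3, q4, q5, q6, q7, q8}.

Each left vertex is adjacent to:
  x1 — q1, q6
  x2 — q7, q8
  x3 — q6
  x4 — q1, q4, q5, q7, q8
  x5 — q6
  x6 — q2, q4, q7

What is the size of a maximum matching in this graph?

For example, pair x1→q1, x2→q8, x3→q6, x4→q4, x6→q2.
The set {x3, x5} has only 1 neighbour ({q6}), so by Hall's theorem at most 5 of the 6 left vertices can be matched.

5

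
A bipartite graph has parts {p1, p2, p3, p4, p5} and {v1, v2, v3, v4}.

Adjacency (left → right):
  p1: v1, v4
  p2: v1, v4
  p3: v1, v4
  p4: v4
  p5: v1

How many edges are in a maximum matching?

For example, pair p1→v4, p2→v1.
The set {p1, p2, p3, p4, p5} has only 2 neighbours ({v1, v4}), so by Hall's theorem at most 2 of the 5 left vertices can be matched.

2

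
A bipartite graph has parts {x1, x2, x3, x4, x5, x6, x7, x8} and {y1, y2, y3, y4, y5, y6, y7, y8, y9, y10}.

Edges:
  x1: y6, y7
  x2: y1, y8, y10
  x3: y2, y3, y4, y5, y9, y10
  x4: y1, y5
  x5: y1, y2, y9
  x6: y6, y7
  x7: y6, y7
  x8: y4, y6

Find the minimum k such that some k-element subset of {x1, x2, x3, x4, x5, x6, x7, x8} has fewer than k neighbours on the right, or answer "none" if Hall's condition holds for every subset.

Take S = {x1, x6, x7}. Its neighbourhood is {y6, y7}, so |N(S)| = 2 < |S| = 3.
Every subset of size less than 3 has at least as many neighbours as members, so 3 is the minimum.

3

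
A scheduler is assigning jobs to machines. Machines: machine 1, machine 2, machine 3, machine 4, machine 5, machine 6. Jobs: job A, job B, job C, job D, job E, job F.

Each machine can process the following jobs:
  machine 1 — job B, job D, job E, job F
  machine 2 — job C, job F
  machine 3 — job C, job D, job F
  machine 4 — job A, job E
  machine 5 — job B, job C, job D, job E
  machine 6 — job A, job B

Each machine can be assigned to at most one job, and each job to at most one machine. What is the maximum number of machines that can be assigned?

6

For example, pair machine 1→job B, machine 2→job C, machine 3→job F, machine 4→job E, machine 5→job D, machine 6→job A.
This saturates every machine, so 6 is the maximum.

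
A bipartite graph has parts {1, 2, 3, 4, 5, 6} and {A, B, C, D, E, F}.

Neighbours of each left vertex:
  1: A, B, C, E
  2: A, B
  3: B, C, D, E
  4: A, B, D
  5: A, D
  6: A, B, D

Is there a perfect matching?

No

The set {2, 4, 5, 6} has only 3 neighbours ({A, B, D}), so by Hall's theorem at most 5 of the 6 left vertices can be matched.
Hence no matching covers every left vertex.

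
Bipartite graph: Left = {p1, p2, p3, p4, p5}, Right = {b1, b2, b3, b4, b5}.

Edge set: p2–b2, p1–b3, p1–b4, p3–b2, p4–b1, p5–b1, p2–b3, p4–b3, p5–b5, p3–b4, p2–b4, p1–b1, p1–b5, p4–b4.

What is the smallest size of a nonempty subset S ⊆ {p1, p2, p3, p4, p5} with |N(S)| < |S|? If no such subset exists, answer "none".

none

A matching saturating every left vertex exists, for instance p1→b3, p2→b2, p3→b4, p4→b1, p5→b5.
By Hall's marriage theorem, this means |N(S)| ≥ |S| for every subset S, so no violating subset exists.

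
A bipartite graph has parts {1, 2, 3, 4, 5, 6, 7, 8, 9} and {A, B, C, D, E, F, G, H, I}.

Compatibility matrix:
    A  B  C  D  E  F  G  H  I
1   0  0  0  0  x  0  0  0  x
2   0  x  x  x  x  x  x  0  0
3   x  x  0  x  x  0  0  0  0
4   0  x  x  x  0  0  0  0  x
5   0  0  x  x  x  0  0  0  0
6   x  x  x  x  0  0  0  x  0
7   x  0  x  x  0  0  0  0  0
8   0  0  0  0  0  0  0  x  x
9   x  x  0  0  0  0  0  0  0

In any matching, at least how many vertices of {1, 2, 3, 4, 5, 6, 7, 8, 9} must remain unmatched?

For example, pair 1–I, 2–G, 3–E, 4–B, 5–D, 6–A, 7–C, 8–H.
The set {1, 3, 4, 5, 6, 7, 8, 9} has only 7 neighbours ({A, B, C, D, E, H, I}), so by Hall's theorem at most 8 of the 9 left vertices can be matched.
That matches 8 of the 9, leaving 1 unmatched; no matching can do better.

1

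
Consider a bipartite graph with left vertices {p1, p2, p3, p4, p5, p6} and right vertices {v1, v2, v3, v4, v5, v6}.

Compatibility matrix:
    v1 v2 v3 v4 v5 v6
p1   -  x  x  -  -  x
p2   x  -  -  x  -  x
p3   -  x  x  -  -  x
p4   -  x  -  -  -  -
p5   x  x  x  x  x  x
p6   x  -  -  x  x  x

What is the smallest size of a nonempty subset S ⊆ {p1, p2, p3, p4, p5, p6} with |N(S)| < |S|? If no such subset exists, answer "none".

none

A matching saturating every left vertex exists, for instance p1→v3, p2→v4, p3→v6, p4→v2, p5→v5, p6→v1.
By Hall's marriage theorem, this means |N(S)| ≥ |S| for every subset S, so no violating subset exists.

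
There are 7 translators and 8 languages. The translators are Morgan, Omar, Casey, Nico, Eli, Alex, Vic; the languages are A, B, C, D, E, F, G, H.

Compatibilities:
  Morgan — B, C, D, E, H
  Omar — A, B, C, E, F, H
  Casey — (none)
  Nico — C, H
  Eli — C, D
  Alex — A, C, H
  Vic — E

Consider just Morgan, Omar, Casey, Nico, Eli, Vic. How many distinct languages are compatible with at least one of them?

The union of neighbours of {Morgan, Omar, Casey, Nico, Eli, Vic} is {A, B, C, D, E, F, H}, which has 7 elements.
Since |N(S)| = 7 ≥ |S| = 6, Hall's condition holds for this subset.

7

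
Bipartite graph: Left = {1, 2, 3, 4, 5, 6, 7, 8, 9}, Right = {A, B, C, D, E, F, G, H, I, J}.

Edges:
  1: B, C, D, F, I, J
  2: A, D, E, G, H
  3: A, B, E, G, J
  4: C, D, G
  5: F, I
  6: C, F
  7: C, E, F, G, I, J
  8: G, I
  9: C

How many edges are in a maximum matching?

9

For example, pair 1-B, 2-A, 3-J, 4-D, 5-I, 6-F, 7-E, 8-G, 9-C.
This saturates every left vertex, so 9 is the maximum.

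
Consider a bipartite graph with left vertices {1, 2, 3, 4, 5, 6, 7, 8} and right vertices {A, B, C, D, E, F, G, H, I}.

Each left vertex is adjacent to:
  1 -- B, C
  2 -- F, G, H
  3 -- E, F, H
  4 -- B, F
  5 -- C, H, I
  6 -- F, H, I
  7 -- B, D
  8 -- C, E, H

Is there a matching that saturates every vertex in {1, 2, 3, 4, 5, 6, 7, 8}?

Yes

A valid assignment of size 8: 1–C, 2–G, 3–H, 4–B, 5–I, 6–F, 7–D, 8–E.
Every left vertex is matched, so this matching saturates all of them.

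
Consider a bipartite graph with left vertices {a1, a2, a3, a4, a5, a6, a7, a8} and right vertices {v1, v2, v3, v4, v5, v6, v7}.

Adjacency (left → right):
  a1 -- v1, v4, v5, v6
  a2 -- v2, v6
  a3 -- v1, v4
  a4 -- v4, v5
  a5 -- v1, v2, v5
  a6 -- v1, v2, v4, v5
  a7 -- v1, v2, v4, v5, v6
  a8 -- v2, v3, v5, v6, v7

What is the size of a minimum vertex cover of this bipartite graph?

6

The 6 edges a1–v1, a2–v6, a3–v4, a4–v5, a5–v2, a8–v3 form a matching, so any vertex cover needs at least 6 vertices (one per matched edge).
Conversely {a8, v1, v2, v4, v5, v6} meets every edge and has exactly 6 vertices, so 6 is optimal.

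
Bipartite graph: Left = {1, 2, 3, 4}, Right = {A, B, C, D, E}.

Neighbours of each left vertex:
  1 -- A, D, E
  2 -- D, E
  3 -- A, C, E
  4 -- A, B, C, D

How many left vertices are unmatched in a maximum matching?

0

A valid assignment of size 4: 1→A, 2→D, 3→E, 4→B.
This saturates every left vertex, so 4 is the maximum.
That matches 4 of the 4, leaving 0 unmatched; no matching can do better.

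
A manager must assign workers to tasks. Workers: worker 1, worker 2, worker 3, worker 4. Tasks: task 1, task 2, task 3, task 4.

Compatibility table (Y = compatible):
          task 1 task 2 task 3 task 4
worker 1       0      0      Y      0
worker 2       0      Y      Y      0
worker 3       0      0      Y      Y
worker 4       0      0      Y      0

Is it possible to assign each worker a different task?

No

The set {worker 1, worker 4} has only 1 neighbour ({task 3}), so by Hall's theorem at most 3 of the 4 workers can be matched.
Hence no matching covers every worker.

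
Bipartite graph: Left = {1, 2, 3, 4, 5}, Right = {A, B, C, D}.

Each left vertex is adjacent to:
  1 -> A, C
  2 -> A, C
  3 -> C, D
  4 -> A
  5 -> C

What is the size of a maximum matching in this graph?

3

A valid assignment of size 3: 1→A, 2→C, 3→D.
The set {1, 2, 4, 5} has only 2 neighbours ({A, C}), so by Hall's theorem at most 3 of the 5 left vertices can be matched.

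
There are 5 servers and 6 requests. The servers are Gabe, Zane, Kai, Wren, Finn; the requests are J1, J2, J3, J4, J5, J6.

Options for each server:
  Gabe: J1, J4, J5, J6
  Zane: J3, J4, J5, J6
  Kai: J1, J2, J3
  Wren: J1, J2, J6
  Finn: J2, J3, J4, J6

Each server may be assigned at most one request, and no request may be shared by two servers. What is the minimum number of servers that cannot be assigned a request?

0

A valid assignment of size 5: Gabe-J5, Zane-J6, Kai-J2, Wren-J1, Finn-J3.
This saturates every server, so 5 is the maximum.
That matches 5 of the 5, leaving 0 unmatched; no matching can do better.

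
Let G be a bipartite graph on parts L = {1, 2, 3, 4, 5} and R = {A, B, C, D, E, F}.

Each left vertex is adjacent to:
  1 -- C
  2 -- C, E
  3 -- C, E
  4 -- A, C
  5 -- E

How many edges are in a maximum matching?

A valid assignment of size 3: 1–C, 2–E, 4–A.
The set {1, 2, 3, 5} has only 2 neighbours ({C, E}), so by Hall's theorem at most 3 of the 5 left vertices can be matched.

3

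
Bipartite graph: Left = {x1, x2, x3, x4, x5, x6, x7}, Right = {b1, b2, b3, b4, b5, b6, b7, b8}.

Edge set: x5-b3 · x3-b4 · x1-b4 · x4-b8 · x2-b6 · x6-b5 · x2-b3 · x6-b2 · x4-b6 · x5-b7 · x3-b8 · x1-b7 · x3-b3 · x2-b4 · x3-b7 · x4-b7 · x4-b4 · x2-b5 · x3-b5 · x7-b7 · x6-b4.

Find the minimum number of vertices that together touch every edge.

7

A maximum matching has 7 edges (e.g. x1–b4, x2–b6, x3–b5, x4–b8, x5–b3, x6–b2, x7–b7).
By König's theorem the minimum vertex cover has the same size. One such cover is {x1, x2, x3, x4, x5, x6, x7}.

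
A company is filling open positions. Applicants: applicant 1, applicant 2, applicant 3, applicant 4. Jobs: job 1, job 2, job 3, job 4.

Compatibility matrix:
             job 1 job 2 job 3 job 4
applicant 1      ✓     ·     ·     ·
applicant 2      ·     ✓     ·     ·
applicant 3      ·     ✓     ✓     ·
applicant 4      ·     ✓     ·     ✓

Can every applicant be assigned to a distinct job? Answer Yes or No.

Yes

For example, pair applicant 1→job 1, applicant 2→job 2, applicant 3→job 3, applicant 4→job 4.
All 4 applicants are covered.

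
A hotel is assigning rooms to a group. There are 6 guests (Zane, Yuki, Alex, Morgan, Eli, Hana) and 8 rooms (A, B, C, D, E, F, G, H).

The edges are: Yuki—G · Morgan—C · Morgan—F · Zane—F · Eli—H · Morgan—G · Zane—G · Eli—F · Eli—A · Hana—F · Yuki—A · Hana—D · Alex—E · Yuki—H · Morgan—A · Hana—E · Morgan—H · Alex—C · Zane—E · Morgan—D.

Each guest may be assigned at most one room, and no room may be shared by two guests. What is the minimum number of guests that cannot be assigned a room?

0

A valid assignment of size 6: Zane-G, Yuki-H, Alex-C, Morgan-A, Eli-F, Hana-E.
All 6 guests are matched, so no larger matching exists.
That matches 6 of the 6, leaving 0 unmatched; no matching can do better.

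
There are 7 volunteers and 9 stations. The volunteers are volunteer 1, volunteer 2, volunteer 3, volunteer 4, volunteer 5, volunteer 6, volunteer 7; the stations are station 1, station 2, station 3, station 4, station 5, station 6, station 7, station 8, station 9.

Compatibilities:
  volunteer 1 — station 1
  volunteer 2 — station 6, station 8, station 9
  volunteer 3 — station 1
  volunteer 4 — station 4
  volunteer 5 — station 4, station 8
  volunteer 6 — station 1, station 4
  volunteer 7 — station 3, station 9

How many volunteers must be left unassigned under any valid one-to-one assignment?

2

For example, pair volunteer 1-station 1, volunteer 2-station 9, volunteer 4-station 4, volunteer 5-station 8, volunteer 7-station 3.
The set {volunteer 1, volunteer 3, volunteer 4, volunteer 6} has only 2 neighbours ({station 1, station 4}), so by Hall's theorem at most 5 of the 7 volunteers can be matched.
That matches 5 of the 7, leaving 2 unmatched; no matching can do better.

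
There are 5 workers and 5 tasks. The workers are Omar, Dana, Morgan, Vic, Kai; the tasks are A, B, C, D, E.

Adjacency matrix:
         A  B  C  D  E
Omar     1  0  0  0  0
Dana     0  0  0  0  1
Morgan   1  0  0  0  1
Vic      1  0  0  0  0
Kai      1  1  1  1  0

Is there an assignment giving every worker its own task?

The set {Omar, Dana, Morgan, Vic} has only 2 neighbours ({A, E}), so by Hall's theorem at most 3 of the 5 workers can be matched.
Hence no matching covers every worker.

No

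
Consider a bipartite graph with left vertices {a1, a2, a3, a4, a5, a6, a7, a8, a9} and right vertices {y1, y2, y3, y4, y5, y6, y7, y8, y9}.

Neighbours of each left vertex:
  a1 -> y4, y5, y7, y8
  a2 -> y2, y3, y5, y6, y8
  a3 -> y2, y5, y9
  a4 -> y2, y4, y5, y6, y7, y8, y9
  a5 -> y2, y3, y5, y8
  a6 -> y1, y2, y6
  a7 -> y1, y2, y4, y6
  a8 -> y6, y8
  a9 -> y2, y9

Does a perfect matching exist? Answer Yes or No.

For example, pair a1–y5, a2–y6, a3–y9, a4–y7, a5–y3, a6–y1, a7–y4, a8–y8, a9–y2.
Every left vertex is matched, so this is a perfect matching.

Yes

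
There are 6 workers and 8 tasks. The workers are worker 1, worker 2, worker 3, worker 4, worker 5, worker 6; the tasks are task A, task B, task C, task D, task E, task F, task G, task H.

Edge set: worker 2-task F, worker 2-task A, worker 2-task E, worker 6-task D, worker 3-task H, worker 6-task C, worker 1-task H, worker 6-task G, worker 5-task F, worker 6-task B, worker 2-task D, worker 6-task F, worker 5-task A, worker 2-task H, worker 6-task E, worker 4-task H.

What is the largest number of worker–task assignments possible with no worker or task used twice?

4

One maximum matching: worker 1–task H, worker 2–task D, worker 5–task A, worker 6–task F.
The set {worker 1, worker 3, worker 4} has only 1 neighbour ({task H}), so by Hall's theorem at most 4 of the 6 workers can be matched.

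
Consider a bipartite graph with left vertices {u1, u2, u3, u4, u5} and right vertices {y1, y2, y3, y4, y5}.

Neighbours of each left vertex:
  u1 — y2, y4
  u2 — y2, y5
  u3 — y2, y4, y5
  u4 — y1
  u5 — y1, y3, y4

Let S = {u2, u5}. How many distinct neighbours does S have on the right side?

The union of neighbours of {u2, u5} is {y1, y2, y3, y4, y5}, which has 5 elements.
Since |N(S)| = 5 ≥ |S| = 2, Hall's condition holds for this subset.

5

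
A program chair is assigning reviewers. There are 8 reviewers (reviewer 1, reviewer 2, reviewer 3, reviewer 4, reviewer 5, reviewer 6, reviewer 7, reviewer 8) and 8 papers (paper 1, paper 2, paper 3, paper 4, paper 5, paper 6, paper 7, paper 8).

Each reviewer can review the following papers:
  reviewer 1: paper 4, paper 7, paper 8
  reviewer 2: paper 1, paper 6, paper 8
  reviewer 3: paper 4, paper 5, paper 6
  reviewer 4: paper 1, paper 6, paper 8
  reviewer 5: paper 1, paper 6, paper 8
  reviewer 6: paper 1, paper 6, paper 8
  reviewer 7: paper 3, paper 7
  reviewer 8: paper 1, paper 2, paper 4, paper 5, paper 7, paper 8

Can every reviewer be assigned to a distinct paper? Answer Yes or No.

The set {reviewer 2, reviewer 4, reviewer 5, reviewer 6} has only 3 neighbours ({paper 1, paper 6, paper 8}), so by Hall's theorem at most 7 of the 8 reviewers can be matched.
Hence no matching covers every reviewer.

No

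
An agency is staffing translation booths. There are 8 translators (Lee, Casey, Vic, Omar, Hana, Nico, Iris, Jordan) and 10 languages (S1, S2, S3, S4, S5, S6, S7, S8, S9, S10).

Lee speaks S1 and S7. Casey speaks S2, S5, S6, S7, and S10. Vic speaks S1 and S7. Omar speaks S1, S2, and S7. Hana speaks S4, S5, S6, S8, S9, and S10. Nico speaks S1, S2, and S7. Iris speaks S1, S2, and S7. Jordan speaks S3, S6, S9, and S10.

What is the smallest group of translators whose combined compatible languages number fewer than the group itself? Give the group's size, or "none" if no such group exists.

4

Take S = {Lee, Vic, Omar, Nico}. Its neighbourhood is {S1, S2, S7}, so |N(S)| = 3 < |S| = 4.
Every subset of size less than 4 has at least as many neighbours as members, so 4 is the minimum.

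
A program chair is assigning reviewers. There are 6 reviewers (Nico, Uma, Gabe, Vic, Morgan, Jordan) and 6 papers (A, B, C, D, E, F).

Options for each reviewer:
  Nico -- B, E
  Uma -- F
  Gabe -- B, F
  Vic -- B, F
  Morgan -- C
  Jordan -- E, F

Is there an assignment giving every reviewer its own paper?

The set {Nico, Uma, Gabe, Vic, Jordan} has only 3 neighbours ({B, E, F}), so by Hall's theorem at most 4 of the 6 reviewers can be matched.
Hence no matching covers every reviewer.

No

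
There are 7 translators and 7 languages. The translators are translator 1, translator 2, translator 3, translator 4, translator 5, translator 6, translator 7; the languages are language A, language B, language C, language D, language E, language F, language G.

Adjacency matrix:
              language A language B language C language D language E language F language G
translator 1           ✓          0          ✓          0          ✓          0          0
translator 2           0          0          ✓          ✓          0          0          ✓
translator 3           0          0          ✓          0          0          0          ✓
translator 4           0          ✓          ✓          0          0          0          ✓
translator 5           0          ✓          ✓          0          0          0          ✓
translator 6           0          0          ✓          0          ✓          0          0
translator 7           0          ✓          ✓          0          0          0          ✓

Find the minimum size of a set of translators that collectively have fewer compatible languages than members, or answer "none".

4

Take S = {translator 3, translator 4, translator 5, translator 7}. Its neighbourhood is {language B, language C, language G}, so |N(S)| = 3 < |S| = 4.
Every subset of size less than 4 has at least as many neighbours as members, so 4 is the minimum.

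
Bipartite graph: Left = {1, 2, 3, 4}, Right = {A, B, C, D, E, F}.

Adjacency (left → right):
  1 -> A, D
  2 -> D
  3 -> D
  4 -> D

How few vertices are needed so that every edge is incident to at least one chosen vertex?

{1, D} is a vertex cover of size 2: every edge has an endpoint in this set.
No smaller cover exists because 1–A, 2–D is a matching of size 2, and a cover must include an endpoint of each of these disjoint edges (König's theorem).

2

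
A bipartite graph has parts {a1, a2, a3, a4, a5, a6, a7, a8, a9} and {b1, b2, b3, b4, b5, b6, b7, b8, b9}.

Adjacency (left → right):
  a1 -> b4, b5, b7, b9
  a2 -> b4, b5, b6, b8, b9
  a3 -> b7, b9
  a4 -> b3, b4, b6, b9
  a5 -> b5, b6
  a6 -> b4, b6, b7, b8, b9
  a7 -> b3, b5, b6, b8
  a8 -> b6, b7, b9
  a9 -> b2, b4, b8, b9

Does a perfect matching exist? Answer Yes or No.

The set {a1, a2, a3, a4, a5, a6, a7, a8} has only 7 neighbours ({b3, b4, b5, b6, b7, b8, b9}), so by Hall's theorem at most 8 of the 9 left vertices can be matched.
Hence no matching covers every left vertex.

No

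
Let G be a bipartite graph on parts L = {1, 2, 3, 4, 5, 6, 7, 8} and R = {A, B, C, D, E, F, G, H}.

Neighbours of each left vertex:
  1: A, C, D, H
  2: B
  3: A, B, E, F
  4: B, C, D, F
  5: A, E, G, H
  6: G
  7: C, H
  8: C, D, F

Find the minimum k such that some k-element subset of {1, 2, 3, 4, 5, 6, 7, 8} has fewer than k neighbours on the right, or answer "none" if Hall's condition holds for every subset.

A matching saturating every left vertex exists, for instance 1→D, 2→B, 3→A, 4→C, 5→E, 6→G, 7→H, 8→F.
By Hall's marriage theorem, this means |N(S)| ≥ |S| for every subset S, so no violating subset exists.

none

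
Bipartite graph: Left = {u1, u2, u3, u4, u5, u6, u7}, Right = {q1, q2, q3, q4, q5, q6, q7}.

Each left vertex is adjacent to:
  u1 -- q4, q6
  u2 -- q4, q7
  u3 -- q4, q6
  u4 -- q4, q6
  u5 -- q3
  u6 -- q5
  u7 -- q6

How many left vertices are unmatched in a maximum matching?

2

One maximum matching: u1→q4, u2→q7, u3→q6, u5→q3, u6→q5.
The set {u1, u3, u4, u7} has only 2 neighbours ({q4, q6}), so by Hall's theorem at most 5 of the 7 left vertices can be matched.
That matches 5 of the 7, leaving 2 unmatched; no matching can do better.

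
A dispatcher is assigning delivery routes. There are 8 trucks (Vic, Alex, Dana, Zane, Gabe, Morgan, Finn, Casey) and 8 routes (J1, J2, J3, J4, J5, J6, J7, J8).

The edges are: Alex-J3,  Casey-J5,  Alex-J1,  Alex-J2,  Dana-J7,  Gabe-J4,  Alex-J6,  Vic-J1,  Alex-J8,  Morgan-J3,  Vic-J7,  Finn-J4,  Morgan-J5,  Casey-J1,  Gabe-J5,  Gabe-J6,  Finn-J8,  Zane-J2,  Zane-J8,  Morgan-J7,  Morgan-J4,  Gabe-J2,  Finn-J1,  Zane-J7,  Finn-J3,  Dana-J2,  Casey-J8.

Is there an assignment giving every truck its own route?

For example, pair Vic→J1, Alex→J2, Dana→J7, Zane→J8, Gabe→J6, Morgan→J3, Finn→J4, Casey→J5.
Every truck is matched, so this is a perfect matching.

Yes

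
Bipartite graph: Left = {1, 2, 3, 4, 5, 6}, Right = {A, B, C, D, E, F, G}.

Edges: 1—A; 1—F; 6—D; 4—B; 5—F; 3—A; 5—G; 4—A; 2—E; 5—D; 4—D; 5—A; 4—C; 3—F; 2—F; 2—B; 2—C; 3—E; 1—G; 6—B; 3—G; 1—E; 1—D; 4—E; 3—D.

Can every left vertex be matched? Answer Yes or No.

Yes

For example, pair 1–A, 2–E, 3–G, 4–D, 5–F, 6–B.
All 6 left vertices are covered.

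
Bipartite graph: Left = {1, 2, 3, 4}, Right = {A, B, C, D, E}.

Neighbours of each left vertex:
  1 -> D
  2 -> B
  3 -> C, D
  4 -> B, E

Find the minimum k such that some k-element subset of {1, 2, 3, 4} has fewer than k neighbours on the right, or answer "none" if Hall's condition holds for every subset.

A matching saturating every left vertex exists, for instance 1→D, 2→B, 3→C, 4→E.
By Hall's marriage theorem, this means |N(S)| ≥ |S| for every subset S, so no violating subset exists.

none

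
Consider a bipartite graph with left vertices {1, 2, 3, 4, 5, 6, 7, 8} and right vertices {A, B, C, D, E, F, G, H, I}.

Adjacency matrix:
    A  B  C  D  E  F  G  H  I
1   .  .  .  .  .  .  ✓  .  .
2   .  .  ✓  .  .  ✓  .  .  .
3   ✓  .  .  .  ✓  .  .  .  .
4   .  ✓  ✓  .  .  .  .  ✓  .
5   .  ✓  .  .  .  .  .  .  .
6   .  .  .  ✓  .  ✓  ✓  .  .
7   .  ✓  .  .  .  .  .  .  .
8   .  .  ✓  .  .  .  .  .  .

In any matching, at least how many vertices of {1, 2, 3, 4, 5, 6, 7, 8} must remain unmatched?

1

One maximum matching: 1→G, 2→F, 3→E, 4→H, 5→B, 6→D, 8→C.
The set {5, 7} has only 1 neighbour ({B}), so by Hall's theorem at most 7 of the 8 left vertices can be matched.
That matches 7 of the 8, leaving 1 unmatched; no matching can do better.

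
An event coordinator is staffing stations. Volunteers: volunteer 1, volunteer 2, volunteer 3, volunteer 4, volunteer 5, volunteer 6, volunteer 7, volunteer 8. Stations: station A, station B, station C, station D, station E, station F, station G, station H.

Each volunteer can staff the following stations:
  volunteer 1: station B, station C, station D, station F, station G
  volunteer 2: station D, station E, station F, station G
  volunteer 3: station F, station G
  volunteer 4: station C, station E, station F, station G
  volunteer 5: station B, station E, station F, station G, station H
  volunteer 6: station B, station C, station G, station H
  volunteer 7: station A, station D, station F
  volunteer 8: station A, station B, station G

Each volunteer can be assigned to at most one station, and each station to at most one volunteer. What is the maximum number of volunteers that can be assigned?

One maximum matching: volunteer 1–station C, volunteer 2–station F, volunteer 3–station G, volunteer 4–station E, volunteer 5–station H, volunteer 6–station B, volunteer 7–station D, volunteer 8–station A.
All 8 volunteers are matched, so no larger matching exists.

8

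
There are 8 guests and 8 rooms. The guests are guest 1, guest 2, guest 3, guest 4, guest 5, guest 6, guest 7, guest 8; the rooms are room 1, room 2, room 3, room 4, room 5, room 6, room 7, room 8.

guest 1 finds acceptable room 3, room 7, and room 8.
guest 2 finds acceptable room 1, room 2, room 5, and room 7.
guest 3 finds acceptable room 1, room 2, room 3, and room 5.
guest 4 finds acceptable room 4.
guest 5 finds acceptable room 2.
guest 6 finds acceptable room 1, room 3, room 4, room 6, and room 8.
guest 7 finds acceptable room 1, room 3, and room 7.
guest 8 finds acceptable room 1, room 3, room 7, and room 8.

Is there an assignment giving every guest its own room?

A valid assignment of size 8: guest 1-room 8, guest 2-room 1, guest 3-room 5, guest 4-room 4, guest 5-room 2, guest 6-room 6, guest 7-room 3, guest 8-room 7.
Every guest is matched, so this is a perfect matching.

Yes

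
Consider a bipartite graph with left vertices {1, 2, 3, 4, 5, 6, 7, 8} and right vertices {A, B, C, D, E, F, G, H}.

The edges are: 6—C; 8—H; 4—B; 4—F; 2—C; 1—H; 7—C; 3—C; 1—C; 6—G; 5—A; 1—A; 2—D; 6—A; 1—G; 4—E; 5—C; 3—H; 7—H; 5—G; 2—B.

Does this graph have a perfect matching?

The set {1, 3, 5, 6, 7, 8} has only 4 neighbours ({A, C, G, H}), so by Hall's theorem at most 6 of the 8 left vertices can be matched.
Hence no matching covers every left vertex.

No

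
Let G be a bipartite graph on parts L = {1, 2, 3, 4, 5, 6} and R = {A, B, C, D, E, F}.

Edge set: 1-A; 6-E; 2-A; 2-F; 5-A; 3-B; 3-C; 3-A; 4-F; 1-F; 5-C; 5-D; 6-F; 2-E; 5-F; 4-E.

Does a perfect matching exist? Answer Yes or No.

The set {1, 2, 4, 6} has only 3 neighbours ({A, E, F}), so by Hall's theorem at most 5 of the 6 left vertices can be matched.
Hence no matching covers every left vertex.

No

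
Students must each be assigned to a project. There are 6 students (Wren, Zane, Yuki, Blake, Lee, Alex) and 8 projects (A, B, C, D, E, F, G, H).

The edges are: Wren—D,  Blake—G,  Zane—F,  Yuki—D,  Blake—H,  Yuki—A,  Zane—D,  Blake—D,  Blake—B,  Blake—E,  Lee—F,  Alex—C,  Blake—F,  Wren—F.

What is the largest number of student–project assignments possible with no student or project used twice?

5

One maximum matching: Wren→D, Zane→F, Yuki→A, Blake→G, Alex→C.
The set {Wren, Zane, Lee} has only 2 neighbours ({D, F}), so by Hall's theorem at most 5 of the 6 students can be matched.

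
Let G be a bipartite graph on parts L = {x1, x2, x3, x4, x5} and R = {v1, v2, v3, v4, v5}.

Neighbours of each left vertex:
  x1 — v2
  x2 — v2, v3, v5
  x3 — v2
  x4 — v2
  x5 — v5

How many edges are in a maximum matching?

A valid assignment of size 3: x1→v2, x2→v3, x5→v5.
The set {x1, x3, x4} has only 1 neighbour ({v2}), so by Hall's theorem at most 3 of the 5 left vertices can be matched.

3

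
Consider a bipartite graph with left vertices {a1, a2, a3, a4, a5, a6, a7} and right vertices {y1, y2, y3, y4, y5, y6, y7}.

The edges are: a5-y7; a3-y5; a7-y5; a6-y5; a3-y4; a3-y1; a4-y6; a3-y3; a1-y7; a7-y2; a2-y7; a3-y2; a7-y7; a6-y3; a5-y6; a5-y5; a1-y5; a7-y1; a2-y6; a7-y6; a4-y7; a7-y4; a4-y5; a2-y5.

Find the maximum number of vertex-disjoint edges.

6

A valid assignment of size 6: a1–y5, a2–y6, a3–y1, a4–y7, a6–y3, a7–y4.
The set {a1, a2, a4, a5} has only 3 neighbours ({y5, y6, y7}), so by Hall's theorem at most 6 of the 7 left vertices can be matched.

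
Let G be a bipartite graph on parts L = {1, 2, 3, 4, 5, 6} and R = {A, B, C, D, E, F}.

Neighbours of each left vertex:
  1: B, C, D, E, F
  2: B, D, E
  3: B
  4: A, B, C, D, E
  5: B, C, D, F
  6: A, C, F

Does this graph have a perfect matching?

One maximum matching: 1–E, 2–D, 3–B, 4–A, 5–C, 6–F.
Every left vertex is matched, so this is a perfect matching.

Yes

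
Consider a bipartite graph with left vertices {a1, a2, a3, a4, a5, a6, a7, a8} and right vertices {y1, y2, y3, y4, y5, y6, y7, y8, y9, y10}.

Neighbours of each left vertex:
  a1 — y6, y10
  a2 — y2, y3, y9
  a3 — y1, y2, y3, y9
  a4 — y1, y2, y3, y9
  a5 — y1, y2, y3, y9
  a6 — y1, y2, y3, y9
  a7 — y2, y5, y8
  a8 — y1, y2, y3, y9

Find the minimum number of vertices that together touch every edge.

{a1, a7, y1, y2, y3, y9} is a vertex cover of size 6: every edge has an endpoint in this set.
No smaller cover exists because a1–y10, a2–y9, a3–y2, a4–y1, a5–y3, a7–y8 is a matching of size 6, and a cover must include an endpoint of each of these disjoint edges (König's theorem).

6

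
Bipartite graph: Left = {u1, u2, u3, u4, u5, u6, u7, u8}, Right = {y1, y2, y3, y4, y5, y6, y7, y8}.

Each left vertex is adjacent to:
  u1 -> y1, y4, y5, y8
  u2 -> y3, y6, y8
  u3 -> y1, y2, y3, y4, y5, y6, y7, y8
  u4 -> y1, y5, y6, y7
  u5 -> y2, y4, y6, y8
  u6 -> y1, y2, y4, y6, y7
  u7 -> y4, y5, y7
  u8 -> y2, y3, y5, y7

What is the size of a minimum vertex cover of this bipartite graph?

8

The 8 edges u1–y1, u2–y8, u3–y4, u4–y5, u5–y2, u6–y6, u7–y7, u8–y3 form a matching, so any vertex cover needs at least 8 vertices (one per matched edge).
Conversely {u1, u2, u3, u4, u5, u6, u7, u8} meets every edge and has exactly 8 vertices, so 8 is optimal.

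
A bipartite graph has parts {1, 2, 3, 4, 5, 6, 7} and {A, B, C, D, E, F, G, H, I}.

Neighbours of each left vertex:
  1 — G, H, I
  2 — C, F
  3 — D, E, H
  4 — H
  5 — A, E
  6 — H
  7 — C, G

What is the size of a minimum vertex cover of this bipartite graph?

A maximum matching has 6 edges (e.g. 1–G, 2–F, 3–D, 4–H, 5–E, 7–C).
By König's theorem the minimum vertex cover has the same size. One such cover is {1, 2, 3, 5, 7, H}.

6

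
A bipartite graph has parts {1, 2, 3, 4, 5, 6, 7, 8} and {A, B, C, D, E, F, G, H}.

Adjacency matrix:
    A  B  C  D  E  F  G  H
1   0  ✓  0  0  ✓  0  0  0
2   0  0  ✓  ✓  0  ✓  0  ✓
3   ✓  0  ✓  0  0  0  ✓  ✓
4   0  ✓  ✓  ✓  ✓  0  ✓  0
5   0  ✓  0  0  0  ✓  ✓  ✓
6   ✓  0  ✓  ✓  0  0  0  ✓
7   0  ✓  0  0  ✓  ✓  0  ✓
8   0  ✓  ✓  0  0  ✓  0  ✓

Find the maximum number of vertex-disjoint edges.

8

One maximum matching: 1–E, 2–D, 3–C, 4–G, 5–F, 6–A, 7–H, 8–B.
All 8 left vertices are matched, so no larger matching exists.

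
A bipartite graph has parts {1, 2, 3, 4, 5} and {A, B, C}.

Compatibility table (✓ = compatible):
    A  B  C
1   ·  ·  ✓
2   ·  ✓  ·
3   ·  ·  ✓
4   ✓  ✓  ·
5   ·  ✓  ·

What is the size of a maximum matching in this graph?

3

One maximum matching: 1–C, 2–B, 4–A.
The set {1, 2, 3, 5} has only 2 neighbours ({B, C}), so by Hall's theorem at most 3 of the 5 left vertices can be matched.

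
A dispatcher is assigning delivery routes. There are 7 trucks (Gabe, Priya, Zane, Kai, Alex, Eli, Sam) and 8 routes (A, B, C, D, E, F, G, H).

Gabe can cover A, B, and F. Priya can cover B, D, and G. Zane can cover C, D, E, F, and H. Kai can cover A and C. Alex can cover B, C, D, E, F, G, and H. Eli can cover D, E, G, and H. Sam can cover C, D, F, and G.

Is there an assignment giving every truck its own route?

For example, pair Gabe-B, Priya-G, Zane-H, Kai-C, Alex-E, Eli-D, Sam-F.
Every truck is matched, so this matching saturates all of them.

Yes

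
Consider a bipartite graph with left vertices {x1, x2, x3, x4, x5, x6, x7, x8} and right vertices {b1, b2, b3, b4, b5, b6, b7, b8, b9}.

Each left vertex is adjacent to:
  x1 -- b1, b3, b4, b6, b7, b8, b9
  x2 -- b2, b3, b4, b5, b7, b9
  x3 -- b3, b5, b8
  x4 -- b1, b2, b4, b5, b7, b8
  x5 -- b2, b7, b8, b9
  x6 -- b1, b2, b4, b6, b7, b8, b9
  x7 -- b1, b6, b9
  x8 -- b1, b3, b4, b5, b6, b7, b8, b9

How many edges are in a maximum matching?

8

One maximum matching: x1–b8, x2–b4, x3–b3, x4–b5, x5–b2, x6–b1, x7–b6, x8–b7.
This saturates every left vertex, so 8 is the maximum.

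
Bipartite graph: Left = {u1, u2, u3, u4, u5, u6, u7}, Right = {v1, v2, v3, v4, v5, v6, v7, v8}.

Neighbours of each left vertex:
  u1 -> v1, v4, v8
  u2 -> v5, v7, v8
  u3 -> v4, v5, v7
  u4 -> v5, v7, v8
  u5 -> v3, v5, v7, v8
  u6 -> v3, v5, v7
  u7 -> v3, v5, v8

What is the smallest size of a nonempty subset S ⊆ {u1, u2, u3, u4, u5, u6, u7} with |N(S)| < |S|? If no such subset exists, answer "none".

5

Take S = {u2, u4, u5, u6, u7}. Its neighbourhood is {v3, v5, v7, v8}, so |N(S)| = 4 < |S| = 5.
Every subset of size less than 5 has at least as many neighbours as members, so 5 is the minimum.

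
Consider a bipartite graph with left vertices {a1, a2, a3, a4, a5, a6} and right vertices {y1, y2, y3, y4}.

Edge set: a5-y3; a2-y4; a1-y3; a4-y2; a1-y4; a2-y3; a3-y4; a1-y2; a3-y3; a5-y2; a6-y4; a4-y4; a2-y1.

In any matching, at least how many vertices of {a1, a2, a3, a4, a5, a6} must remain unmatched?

One maximum matching: a1–y3, a2–y1, a3–y4, a4–y2.
The set {a1, a3, a4, a5, a6} has only 3 neighbours ({y2, y3, y4}), so by Hall's theorem at most 4 of the 6 left vertices can be matched.
That matches 4 of the 6, leaving 2 unmatched; no matching can do better.

2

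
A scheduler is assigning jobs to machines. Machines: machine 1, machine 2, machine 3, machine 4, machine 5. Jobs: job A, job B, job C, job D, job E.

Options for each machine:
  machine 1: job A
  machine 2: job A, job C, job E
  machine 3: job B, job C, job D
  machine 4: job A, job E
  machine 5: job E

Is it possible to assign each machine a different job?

No

The set {machine 1, machine 4, machine 5} has only 2 neighbours ({job A, job E}), so by Hall's theorem at most 4 of the 5 machines can be matched.
Hence no matching covers every machine.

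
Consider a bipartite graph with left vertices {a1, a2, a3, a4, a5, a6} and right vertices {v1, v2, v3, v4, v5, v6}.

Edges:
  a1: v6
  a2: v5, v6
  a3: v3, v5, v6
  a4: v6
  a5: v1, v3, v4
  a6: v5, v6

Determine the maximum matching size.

4

One maximum matching: a1→v6, a2→v5, a3→v3, a5→v1.
The set {a1, a2, a4, a6} has only 2 neighbours ({v5, v6}), so by Hall's theorem at most 4 of the 6 left vertices can be matched.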